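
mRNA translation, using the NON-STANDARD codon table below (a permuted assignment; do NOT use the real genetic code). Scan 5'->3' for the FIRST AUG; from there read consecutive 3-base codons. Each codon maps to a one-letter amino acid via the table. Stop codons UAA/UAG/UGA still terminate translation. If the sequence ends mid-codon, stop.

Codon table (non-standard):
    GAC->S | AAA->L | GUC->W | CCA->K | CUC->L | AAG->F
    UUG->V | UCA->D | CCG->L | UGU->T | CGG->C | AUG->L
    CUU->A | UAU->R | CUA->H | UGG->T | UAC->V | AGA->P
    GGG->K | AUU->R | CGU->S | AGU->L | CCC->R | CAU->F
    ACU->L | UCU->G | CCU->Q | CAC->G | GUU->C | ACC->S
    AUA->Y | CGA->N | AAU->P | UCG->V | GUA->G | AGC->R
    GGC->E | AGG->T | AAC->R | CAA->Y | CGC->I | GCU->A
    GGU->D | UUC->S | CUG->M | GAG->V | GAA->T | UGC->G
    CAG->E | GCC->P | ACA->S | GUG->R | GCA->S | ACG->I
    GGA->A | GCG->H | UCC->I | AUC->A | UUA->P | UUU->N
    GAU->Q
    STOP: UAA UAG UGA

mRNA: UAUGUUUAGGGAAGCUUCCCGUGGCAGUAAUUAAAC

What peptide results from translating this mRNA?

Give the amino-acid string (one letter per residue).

Answer: LNTTAISELP

Derivation:
start AUG at pos 1
pos 1: AUG -> L; peptide=L
pos 4: UUU -> N; peptide=LN
pos 7: AGG -> T; peptide=LNT
pos 10: GAA -> T; peptide=LNTT
pos 13: GCU -> A; peptide=LNTTA
pos 16: UCC -> I; peptide=LNTTAI
pos 19: CGU -> S; peptide=LNTTAIS
pos 22: GGC -> E; peptide=LNTTAISE
pos 25: AGU -> L; peptide=LNTTAISEL
pos 28: AAU -> P; peptide=LNTTAISELP
pos 31: UAA -> STOP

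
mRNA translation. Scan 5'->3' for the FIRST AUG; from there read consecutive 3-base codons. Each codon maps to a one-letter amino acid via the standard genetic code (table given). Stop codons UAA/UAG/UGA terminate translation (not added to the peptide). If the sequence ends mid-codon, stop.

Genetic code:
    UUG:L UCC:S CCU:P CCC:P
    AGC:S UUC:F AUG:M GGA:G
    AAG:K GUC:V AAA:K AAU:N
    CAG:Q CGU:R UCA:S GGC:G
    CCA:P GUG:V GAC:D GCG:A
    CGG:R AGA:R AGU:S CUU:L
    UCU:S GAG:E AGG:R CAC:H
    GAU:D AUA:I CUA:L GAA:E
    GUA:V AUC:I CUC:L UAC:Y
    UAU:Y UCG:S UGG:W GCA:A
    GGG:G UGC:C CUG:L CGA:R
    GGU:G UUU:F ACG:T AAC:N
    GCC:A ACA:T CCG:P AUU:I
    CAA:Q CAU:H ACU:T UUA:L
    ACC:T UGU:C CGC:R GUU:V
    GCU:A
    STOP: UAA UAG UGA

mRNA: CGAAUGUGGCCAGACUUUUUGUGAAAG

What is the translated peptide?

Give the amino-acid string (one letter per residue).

start AUG at pos 3
pos 3: AUG -> M; peptide=M
pos 6: UGG -> W; peptide=MW
pos 9: CCA -> P; peptide=MWP
pos 12: GAC -> D; peptide=MWPD
pos 15: UUU -> F; peptide=MWPDF
pos 18: UUG -> L; peptide=MWPDFL
pos 21: UGA -> STOP

Answer: MWPDFL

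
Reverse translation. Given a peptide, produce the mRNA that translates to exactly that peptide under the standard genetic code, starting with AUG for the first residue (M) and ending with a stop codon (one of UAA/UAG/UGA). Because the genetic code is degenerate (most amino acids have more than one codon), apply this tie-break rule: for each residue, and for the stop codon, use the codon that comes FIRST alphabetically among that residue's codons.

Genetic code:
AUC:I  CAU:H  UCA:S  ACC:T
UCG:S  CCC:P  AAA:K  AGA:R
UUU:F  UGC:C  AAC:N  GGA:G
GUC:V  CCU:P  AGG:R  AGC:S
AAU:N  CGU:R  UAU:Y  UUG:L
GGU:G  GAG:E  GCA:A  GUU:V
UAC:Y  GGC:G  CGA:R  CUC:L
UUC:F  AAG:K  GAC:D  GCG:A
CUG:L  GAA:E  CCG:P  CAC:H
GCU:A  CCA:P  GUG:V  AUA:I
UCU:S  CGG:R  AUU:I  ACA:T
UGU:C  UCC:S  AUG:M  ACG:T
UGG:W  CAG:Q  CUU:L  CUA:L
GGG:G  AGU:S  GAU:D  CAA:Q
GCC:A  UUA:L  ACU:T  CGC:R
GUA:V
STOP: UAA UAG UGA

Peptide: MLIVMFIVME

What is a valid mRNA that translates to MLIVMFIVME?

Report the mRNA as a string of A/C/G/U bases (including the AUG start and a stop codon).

residue 1: M -> AUG (start codon)
residue 2: L codons sorted = CUA,CUC,CUG,CUU,UUA,UUG -> pick first = CUA
residue 3: I codons sorted = AUA,AUC,AUU -> pick first = AUA
residue 4: V codons sorted = GUA,GUC,GUG,GUU -> pick first = GUA
residue 5: M -> AUG (only codon)
residue 6: F codons sorted = UUC,UUU -> pick first = UUC
residue 7: I codons sorted = AUA,AUC,AUU -> pick first = AUA
residue 8: V codons sorted = GUA,GUC,GUG,GUU -> pick first = GUA
residue 9: M -> AUG (only codon)
residue 10: E codons sorted = GAA,GAG -> pick first = GAA
terminator: stop codons sorted = UAA,UAG,UGA -> pick first = UAA

Answer: mRNA: AUGCUAAUAGUAAUGUUCAUAGUAAUGGAAUAA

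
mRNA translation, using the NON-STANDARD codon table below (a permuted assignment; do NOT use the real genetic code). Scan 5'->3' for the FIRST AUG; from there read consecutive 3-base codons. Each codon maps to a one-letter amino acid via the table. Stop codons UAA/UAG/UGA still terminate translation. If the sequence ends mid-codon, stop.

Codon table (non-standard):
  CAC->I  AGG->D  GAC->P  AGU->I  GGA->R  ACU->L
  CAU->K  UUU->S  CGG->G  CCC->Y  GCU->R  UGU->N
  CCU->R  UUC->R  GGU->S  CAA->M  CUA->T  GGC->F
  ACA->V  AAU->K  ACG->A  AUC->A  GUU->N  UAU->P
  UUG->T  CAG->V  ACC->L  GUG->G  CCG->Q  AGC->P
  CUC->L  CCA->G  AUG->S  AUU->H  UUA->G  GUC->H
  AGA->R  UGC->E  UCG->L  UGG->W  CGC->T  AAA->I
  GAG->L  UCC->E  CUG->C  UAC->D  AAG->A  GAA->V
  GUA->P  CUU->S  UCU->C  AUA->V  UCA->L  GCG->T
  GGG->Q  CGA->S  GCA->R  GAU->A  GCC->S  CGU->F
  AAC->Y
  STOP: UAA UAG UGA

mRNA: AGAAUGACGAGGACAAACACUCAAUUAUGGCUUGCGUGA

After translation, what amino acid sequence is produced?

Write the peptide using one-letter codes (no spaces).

start AUG at pos 3
pos 3: AUG -> S; peptide=S
pos 6: ACG -> A; peptide=SA
pos 9: AGG -> D; peptide=SAD
pos 12: ACA -> V; peptide=SADV
pos 15: AAC -> Y; peptide=SADVY
pos 18: ACU -> L; peptide=SADVYL
pos 21: CAA -> M; peptide=SADVYLM
pos 24: UUA -> G; peptide=SADVYLMG
pos 27: UGG -> W; peptide=SADVYLMGW
pos 30: CUU -> S; peptide=SADVYLMGWS
pos 33: GCG -> T; peptide=SADVYLMGWST
pos 36: UGA -> STOP

Answer: SADVYLMGWST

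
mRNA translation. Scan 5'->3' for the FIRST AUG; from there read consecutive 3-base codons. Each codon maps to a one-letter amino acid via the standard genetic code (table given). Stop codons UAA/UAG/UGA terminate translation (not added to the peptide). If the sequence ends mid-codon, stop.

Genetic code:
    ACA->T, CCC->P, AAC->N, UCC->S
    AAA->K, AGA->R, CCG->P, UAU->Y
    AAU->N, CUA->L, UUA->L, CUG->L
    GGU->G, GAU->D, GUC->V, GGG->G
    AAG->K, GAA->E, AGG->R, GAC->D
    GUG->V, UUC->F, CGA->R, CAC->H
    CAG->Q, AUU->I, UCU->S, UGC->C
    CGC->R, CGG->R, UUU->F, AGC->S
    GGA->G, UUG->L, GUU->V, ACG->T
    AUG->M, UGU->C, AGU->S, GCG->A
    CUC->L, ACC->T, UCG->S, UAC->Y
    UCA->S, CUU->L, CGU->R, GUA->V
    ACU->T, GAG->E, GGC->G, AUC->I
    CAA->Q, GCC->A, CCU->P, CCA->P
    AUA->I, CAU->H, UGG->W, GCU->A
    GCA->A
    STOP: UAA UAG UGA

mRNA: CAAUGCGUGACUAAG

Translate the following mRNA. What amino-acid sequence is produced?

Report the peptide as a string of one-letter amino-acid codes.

Answer: MRD

Derivation:
start AUG at pos 2
pos 2: AUG -> M; peptide=M
pos 5: CGU -> R; peptide=MR
pos 8: GAC -> D; peptide=MRD
pos 11: UAA -> STOP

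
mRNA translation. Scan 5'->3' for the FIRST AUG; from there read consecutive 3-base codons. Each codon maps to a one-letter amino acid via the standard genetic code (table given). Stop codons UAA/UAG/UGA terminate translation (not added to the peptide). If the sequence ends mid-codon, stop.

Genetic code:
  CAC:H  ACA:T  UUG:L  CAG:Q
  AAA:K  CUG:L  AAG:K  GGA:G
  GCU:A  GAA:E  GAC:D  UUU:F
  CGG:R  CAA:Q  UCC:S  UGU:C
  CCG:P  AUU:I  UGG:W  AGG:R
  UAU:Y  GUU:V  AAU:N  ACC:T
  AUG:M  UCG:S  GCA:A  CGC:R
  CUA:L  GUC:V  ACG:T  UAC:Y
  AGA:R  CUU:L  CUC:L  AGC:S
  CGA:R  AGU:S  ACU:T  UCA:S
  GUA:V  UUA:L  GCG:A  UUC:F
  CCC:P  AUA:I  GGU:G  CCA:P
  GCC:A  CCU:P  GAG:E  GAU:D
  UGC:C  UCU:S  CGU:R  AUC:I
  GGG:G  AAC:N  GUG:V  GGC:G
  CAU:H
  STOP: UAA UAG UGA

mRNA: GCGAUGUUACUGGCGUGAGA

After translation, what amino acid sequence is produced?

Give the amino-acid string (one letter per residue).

start AUG at pos 3
pos 3: AUG -> M; peptide=M
pos 6: UUA -> L; peptide=ML
pos 9: CUG -> L; peptide=MLL
pos 12: GCG -> A; peptide=MLLA
pos 15: UGA -> STOP

Answer: MLLA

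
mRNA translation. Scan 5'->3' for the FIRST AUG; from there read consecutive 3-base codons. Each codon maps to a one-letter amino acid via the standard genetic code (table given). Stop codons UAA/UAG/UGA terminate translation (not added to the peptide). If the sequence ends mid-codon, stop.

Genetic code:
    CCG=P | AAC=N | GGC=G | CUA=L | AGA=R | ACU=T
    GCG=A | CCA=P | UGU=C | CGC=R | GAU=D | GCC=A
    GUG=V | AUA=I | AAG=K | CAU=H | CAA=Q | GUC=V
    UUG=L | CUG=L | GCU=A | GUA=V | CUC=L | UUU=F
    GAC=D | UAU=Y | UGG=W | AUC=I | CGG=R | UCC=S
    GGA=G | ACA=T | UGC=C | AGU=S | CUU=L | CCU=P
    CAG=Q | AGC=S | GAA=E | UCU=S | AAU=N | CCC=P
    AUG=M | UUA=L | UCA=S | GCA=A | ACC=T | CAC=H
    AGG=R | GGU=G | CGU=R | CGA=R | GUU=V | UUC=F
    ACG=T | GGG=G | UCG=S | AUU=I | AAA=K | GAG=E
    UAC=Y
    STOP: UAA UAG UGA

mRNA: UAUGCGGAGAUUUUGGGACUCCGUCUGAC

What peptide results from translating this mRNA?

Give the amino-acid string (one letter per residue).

Answer: MRRFWDSV

Derivation:
start AUG at pos 1
pos 1: AUG -> M; peptide=M
pos 4: CGG -> R; peptide=MR
pos 7: AGA -> R; peptide=MRR
pos 10: UUU -> F; peptide=MRRF
pos 13: UGG -> W; peptide=MRRFW
pos 16: GAC -> D; peptide=MRRFWD
pos 19: UCC -> S; peptide=MRRFWDS
pos 22: GUC -> V; peptide=MRRFWDSV
pos 25: UGA -> STOP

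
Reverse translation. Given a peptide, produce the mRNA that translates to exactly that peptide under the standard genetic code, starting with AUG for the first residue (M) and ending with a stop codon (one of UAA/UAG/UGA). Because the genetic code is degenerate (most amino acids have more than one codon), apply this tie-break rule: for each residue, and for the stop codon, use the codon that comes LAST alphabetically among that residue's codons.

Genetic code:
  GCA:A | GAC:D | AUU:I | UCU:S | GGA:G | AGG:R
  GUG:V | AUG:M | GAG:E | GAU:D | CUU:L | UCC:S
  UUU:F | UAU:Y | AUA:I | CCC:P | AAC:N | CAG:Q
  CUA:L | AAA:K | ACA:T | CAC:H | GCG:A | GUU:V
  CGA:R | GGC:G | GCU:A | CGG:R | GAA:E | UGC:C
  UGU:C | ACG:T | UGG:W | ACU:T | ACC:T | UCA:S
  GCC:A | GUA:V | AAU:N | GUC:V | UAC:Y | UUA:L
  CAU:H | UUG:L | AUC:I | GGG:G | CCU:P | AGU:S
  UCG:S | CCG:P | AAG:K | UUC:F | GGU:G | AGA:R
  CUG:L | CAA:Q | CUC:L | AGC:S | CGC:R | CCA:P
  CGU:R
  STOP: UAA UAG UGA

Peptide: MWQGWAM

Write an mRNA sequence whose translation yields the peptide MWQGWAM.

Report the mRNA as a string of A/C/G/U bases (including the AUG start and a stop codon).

Answer: mRNA: AUGUGGCAGGGUUGGGCUAUGUGA

Derivation:
residue 1: M -> AUG (start codon)
residue 2: W -> UGG (only codon)
residue 3: Q codons sorted = CAA,CAG -> pick last = CAG
residue 4: G codons sorted = GGA,GGC,GGG,GGU -> pick last = GGU
residue 5: W -> UGG (only codon)
residue 6: A codons sorted = GCA,GCC,GCG,GCU -> pick last = GCU
residue 7: M -> AUG (only codon)
terminator: stop codons sorted = UAA,UAG,UGA -> pick last = UGA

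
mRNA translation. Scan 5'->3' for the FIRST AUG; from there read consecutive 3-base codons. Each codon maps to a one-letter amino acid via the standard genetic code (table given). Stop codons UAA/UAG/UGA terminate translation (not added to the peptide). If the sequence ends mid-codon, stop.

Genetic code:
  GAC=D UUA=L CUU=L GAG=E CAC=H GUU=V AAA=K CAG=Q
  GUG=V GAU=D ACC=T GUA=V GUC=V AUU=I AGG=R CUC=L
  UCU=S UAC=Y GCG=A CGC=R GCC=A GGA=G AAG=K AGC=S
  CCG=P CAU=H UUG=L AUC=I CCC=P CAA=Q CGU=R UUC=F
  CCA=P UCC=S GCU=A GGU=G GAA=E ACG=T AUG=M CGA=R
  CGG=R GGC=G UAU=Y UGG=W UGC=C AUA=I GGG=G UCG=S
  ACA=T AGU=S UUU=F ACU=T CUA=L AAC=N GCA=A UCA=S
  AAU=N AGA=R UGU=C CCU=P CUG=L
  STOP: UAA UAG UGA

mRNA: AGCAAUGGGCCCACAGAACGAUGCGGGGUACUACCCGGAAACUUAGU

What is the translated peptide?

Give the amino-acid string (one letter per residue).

Answer: MGPQNDAGYYPET

Derivation:
start AUG at pos 4
pos 4: AUG -> M; peptide=M
pos 7: GGC -> G; peptide=MG
pos 10: CCA -> P; peptide=MGP
pos 13: CAG -> Q; peptide=MGPQ
pos 16: AAC -> N; peptide=MGPQN
pos 19: GAU -> D; peptide=MGPQND
pos 22: GCG -> A; peptide=MGPQNDA
pos 25: GGG -> G; peptide=MGPQNDAG
pos 28: UAC -> Y; peptide=MGPQNDAGY
pos 31: UAC -> Y; peptide=MGPQNDAGYY
pos 34: CCG -> P; peptide=MGPQNDAGYYP
pos 37: GAA -> E; peptide=MGPQNDAGYYPE
pos 40: ACU -> T; peptide=MGPQNDAGYYPET
pos 43: UAG -> STOP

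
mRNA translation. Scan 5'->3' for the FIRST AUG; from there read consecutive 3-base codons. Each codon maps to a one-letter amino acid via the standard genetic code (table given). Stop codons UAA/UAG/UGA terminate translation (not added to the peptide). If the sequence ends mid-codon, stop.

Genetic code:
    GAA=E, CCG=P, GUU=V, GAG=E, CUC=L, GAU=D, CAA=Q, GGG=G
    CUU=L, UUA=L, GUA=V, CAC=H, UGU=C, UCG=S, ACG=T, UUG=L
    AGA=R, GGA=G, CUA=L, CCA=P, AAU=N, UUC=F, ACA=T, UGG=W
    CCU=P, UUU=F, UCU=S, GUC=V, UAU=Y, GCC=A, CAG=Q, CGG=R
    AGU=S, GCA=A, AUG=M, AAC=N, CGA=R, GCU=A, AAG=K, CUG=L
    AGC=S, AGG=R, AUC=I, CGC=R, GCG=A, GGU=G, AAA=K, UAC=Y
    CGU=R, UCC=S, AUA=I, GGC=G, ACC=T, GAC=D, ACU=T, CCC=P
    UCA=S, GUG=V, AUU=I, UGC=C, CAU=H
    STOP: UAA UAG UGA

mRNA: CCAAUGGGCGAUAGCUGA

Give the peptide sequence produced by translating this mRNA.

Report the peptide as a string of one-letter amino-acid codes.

Answer: MGDS

Derivation:
start AUG at pos 3
pos 3: AUG -> M; peptide=M
pos 6: GGC -> G; peptide=MG
pos 9: GAU -> D; peptide=MGD
pos 12: AGC -> S; peptide=MGDS
pos 15: UGA -> STOP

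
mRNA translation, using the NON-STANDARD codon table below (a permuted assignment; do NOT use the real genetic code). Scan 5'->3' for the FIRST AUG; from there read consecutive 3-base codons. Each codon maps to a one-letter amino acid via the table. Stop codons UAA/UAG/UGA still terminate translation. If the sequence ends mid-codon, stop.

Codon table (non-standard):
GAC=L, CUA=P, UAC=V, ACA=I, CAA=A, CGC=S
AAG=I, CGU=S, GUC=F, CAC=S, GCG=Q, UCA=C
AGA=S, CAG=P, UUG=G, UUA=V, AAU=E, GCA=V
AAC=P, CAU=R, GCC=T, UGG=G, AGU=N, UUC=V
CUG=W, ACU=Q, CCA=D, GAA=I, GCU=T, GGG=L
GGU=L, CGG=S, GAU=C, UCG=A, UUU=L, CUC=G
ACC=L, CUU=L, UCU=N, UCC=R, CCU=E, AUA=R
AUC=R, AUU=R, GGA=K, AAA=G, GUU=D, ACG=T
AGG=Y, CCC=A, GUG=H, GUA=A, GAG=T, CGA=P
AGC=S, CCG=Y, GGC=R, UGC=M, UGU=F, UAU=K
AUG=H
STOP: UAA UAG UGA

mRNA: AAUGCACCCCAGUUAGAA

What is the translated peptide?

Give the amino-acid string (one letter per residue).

Answer: HSAN

Derivation:
start AUG at pos 1
pos 1: AUG -> H; peptide=H
pos 4: CAC -> S; peptide=HS
pos 7: CCC -> A; peptide=HSA
pos 10: AGU -> N; peptide=HSAN
pos 13: UAG -> STOP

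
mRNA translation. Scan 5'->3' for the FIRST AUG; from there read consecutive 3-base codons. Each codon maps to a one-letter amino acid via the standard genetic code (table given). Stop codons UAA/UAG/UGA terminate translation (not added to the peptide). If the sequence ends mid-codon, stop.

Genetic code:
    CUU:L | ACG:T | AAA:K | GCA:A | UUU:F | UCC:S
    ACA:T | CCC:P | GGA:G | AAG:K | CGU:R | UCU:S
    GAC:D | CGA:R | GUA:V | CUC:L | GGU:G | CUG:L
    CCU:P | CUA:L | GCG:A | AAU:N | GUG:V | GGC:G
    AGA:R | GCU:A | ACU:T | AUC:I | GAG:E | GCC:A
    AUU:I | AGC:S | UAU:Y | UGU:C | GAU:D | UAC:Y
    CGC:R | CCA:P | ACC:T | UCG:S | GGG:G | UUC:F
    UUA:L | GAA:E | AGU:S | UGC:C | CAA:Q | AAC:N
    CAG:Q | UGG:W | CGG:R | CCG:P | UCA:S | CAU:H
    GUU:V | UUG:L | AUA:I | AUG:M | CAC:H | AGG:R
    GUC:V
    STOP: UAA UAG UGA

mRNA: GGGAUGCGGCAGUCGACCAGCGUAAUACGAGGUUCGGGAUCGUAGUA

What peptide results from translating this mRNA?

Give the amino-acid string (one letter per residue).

start AUG at pos 3
pos 3: AUG -> M; peptide=M
pos 6: CGG -> R; peptide=MR
pos 9: CAG -> Q; peptide=MRQ
pos 12: UCG -> S; peptide=MRQS
pos 15: ACC -> T; peptide=MRQST
pos 18: AGC -> S; peptide=MRQSTS
pos 21: GUA -> V; peptide=MRQSTSV
pos 24: AUA -> I; peptide=MRQSTSVI
pos 27: CGA -> R; peptide=MRQSTSVIR
pos 30: GGU -> G; peptide=MRQSTSVIRG
pos 33: UCG -> S; peptide=MRQSTSVIRGS
pos 36: GGA -> G; peptide=MRQSTSVIRGSG
pos 39: UCG -> S; peptide=MRQSTSVIRGSGS
pos 42: UAG -> STOP

Answer: MRQSTSVIRGSGS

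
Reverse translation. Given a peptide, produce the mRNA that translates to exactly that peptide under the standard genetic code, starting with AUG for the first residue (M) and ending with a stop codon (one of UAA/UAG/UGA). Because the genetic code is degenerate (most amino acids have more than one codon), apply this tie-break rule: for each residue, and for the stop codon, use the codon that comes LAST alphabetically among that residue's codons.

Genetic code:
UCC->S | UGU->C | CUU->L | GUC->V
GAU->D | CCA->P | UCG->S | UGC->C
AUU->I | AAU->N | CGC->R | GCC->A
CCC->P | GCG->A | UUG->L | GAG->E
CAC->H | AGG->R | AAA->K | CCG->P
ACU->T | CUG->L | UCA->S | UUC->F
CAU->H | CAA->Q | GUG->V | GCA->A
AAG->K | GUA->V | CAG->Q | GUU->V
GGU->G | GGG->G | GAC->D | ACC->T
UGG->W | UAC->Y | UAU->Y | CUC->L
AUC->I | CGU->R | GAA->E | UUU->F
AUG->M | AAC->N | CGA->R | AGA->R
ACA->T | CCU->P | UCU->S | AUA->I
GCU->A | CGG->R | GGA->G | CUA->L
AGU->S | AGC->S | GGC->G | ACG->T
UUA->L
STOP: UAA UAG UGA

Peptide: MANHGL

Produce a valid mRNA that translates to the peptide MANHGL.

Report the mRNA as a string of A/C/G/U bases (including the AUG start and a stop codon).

residue 1: M -> AUG (start codon)
residue 2: A codons sorted = GCA,GCC,GCG,GCU -> pick last = GCU
residue 3: N codons sorted = AAC,AAU -> pick last = AAU
residue 4: H codons sorted = CAC,CAU -> pick last = CAU
residue 5: G codons sorted = GGA,GGC,GGG,GGU -> pick last = GGU
residue 6: L codons sorted = CUA,CUC,CUG,CUU,UUA,UUG -> pick last = UUG
terminator: stop codons sorted = UAA,UAG,UGA -> pick last = UGA

Answer: mRNA: AUGGCUAAUCAUGGUUUGUGA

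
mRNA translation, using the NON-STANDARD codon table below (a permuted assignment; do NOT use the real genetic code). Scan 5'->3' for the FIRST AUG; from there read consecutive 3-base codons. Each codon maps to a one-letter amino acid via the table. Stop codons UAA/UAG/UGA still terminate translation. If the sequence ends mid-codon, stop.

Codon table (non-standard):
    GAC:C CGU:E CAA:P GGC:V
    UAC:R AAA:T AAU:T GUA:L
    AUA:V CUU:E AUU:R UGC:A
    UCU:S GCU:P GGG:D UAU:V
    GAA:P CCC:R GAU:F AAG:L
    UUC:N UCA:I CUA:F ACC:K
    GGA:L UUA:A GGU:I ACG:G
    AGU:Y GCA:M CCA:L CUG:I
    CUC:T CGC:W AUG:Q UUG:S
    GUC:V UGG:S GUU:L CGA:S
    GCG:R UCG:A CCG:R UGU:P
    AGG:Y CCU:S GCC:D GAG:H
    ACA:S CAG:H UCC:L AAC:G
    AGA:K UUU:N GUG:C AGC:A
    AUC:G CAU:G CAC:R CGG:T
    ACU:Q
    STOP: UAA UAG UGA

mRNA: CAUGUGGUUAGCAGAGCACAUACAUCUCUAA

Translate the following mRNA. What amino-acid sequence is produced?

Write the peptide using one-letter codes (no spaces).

start AUG at pos 1
pos 1: AUG -> Q; peptide=Q
pos 4: UGG -> S; peptide=QS
pos 7: UUA -> A; peptide=QSA
pos 10: GCA -> M; peptide=QSAM
pos 13: GAG -> H; peptide=QSAMH
pos 16: CAC -> R; peptide=QSAMHR
pos 19: AUA -> V; peptide=QSAMHRV
pos 22: CAU -> G; peptide=QSAMHRVG
pos 25: CUC -> T; peptide=QSAMHRVGT
pos 28: UAA -> STOP

Answer: QSAMHRVGT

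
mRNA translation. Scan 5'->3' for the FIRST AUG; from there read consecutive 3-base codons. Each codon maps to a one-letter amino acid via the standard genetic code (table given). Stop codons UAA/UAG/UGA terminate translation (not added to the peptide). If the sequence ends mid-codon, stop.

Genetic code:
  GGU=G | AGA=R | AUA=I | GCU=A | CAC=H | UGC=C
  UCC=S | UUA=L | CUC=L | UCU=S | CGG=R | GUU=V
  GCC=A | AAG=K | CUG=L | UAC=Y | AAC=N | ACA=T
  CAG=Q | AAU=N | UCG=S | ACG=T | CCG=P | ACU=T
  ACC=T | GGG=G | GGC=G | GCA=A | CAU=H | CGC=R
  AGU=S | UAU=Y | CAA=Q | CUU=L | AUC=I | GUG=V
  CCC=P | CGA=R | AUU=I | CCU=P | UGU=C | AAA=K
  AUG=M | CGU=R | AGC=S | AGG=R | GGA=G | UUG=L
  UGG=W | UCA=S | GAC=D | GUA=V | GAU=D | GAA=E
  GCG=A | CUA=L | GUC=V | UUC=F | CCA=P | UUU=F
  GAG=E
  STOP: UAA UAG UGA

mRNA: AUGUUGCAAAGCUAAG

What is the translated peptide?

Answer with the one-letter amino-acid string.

start AUG at pos 0
pos 0: AUG -> M; peptide=M
pos 3: UUG -> L; peptide=ML
pos 6: CAA -> Q; peptide=MLQ
pos 9: AGC -> S; peptide=MLQS
pos 12: UAA -> STOP

Answer: MLQS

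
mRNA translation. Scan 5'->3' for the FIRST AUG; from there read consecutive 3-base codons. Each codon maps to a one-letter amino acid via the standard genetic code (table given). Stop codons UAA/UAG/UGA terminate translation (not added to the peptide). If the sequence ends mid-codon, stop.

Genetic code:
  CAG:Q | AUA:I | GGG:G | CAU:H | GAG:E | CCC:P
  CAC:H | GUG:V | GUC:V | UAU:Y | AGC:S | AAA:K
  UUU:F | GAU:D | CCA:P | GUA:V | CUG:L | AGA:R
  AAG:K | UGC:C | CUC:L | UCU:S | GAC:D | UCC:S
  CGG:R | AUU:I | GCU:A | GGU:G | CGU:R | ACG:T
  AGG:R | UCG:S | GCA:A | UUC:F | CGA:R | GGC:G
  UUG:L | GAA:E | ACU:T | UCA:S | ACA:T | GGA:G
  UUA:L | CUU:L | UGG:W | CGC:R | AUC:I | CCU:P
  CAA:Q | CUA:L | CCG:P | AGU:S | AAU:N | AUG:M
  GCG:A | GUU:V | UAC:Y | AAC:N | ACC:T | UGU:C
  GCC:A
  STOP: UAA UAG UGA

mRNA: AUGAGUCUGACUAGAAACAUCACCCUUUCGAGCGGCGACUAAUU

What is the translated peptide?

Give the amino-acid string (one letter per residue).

Answer: MSLTRNITLSSGD

Derivation:
start AUG at pos 0
pos 0: AUG -> M; peptide=M
pos 3: AGU -> S; peptide=MS
pos 6: CUG -> L; peptide=MSL
pos 9: ACU -> T; peptide=MSLT
pos 12: AGA -> R; peptide=MSLTR
pos 15: AAC -> N; peptide=MSLTRN
pos 18: AUC -> I; peptide=MSLTRNI
pos 21: ACC -> T; peptide=MSLTRNIT
pos 24: CUU -> L; peptide=MSLTRNITL
pos 27: UCG -> S; peptide=MSLTRNITLS
pos 30: AGC -> S; peptide=MSLTRNITLSS
pos 33: GGC -> G; peptide=MSLTRNITLSSG
pos 36: GAC -> D; peptide=MSLTRNITLSSGD
pos 39: UAA -> STOP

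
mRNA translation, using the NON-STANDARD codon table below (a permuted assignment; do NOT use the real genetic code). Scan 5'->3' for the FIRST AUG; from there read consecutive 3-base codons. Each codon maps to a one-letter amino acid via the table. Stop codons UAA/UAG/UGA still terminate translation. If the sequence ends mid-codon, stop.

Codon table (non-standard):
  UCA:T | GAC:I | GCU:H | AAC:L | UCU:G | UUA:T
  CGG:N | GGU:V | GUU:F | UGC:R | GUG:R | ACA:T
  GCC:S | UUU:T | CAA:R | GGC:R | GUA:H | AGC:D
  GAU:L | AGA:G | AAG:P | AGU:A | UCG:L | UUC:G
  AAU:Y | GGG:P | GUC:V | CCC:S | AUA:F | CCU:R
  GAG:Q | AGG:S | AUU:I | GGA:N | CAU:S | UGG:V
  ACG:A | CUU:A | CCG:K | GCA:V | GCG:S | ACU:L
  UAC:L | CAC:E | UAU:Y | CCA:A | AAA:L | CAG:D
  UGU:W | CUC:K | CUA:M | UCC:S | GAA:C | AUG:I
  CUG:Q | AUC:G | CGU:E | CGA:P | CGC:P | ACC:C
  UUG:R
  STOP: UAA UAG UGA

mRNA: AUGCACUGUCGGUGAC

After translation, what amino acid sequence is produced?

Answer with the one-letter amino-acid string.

start AUG at pos 0
pos 0: AUG -> I; peptide=I
pos 3: CAC -> E; peptide=IE
pos 6: UGU -> W; peptide=IEW
pos 9: CGG -> N; peptide=IEWN
pos 12: UGA -> STOP

Answer: IEWN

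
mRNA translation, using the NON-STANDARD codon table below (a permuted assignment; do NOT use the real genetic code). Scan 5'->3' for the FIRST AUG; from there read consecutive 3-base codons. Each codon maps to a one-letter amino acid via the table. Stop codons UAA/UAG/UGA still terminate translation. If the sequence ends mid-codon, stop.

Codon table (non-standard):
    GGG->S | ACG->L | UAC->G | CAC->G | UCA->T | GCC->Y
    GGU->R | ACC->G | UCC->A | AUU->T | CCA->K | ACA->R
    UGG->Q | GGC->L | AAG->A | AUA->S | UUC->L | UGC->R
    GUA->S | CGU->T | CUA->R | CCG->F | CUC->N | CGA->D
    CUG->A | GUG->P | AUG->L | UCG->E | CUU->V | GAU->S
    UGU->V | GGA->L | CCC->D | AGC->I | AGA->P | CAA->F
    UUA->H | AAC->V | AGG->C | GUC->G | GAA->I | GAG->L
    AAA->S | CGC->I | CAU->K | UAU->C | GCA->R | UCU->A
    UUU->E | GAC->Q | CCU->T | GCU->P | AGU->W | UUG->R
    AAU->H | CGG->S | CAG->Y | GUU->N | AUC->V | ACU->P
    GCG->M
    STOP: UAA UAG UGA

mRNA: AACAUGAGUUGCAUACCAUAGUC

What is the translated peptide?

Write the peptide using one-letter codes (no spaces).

Answer: LWRSK

Derivation:
start AUG at pos 3
pos 3: AUG -> L; peptide=L
pos 6: AGU -> W; peptide=LW
pos 9: UGC -> R; peptide=LWR
pos 12: AUA -> S; peptide=LWRS
pos 15: CCA -> K; peptide=LWRSK
pos 18: UAG -> STOP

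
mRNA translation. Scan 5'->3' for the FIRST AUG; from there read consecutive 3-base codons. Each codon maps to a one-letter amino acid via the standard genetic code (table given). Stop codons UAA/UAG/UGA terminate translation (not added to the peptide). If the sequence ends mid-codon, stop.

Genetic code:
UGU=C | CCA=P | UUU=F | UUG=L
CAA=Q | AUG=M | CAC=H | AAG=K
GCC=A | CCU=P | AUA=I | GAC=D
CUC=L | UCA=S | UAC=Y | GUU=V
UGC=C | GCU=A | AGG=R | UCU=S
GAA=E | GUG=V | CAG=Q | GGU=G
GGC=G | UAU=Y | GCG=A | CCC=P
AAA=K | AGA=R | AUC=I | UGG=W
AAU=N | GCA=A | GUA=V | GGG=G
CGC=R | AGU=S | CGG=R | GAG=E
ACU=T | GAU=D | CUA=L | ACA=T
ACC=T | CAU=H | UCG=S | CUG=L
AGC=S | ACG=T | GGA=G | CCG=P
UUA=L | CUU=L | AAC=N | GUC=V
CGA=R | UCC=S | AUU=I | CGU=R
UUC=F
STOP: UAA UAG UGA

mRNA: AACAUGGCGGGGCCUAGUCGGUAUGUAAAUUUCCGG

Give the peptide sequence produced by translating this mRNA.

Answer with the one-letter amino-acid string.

start AUG at pos 3
pos 3: AUG -> M; peptide=M
pos 6: GCG -> A; peptide=MA
pos 9: GGG -> G; peptide=MAG
pos 12: CCU -> P; peptide=MAGP
pos 15: AGU -> S; peptide=MAGPS
pos 18: CGG -> R; peptide=MAGPSR
pos 21: UAU -> Y; peptide=MAGPSRY
pos 24: GUA -> V; peptide=MAGPSRYV
pos 27: AAU -> N; peptide=MAGPSRYVN
pos 30: UUC -> F; peptide=MAGPSRYVNF
pos 33: CGG -> R; peptide=MAGPSRYVNFR
pos 36: only 0 nt remain (<3), stop (end of mRNA)

Answer: MAGPSRYVNFR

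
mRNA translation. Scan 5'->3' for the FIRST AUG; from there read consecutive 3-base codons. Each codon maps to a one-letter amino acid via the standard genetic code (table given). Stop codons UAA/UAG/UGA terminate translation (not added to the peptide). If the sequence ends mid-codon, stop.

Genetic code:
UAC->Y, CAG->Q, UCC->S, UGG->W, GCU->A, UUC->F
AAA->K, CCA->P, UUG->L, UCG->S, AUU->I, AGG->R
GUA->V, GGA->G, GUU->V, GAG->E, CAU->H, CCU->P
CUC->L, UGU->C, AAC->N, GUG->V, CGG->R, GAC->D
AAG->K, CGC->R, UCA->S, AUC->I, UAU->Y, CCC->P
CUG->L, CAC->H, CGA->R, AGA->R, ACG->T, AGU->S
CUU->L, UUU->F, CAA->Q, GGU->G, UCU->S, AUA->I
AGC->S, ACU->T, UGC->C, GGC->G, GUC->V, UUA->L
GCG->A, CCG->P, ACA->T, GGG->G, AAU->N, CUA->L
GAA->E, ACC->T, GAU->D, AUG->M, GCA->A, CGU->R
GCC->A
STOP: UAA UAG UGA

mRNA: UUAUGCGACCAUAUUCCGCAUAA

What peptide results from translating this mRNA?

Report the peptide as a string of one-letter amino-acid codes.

Answer: MRPYSA

Derivation:
start AUG at pos 2
pos 2: AUG -> M; peptide=M
pos 5: CGA -> R; peptide=MR
pos 8: CCA -> P; peptide=MRP
pos 11: UAU -> Y; peptide=MRPY
pos 14: UCC -> S; peptide=MRPYS
pos 17: GCA -> A; peptide=MRPYSA
pos 20: UAA -> STOP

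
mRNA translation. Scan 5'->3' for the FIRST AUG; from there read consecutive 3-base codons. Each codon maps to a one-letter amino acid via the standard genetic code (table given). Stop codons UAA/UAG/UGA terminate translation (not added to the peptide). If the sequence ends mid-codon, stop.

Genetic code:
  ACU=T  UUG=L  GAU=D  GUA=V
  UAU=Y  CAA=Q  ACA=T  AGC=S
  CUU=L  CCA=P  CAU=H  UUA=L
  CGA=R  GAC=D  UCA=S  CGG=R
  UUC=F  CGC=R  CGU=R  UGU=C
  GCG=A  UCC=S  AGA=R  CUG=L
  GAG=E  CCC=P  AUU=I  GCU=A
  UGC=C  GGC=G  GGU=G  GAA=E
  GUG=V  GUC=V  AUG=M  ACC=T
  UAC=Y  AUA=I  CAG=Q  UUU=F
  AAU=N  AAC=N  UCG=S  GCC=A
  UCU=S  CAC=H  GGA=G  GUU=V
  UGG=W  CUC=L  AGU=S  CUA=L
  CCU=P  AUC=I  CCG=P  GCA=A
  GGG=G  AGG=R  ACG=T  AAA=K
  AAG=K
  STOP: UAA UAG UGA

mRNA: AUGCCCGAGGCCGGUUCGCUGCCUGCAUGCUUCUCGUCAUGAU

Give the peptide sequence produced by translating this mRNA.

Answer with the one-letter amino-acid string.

start AUG at pos 0
pos 0: AUG -> M; peptide=M
pos 3: CCC -> P; peptide=MP
pos 6: GAG -> E; peptide=MPE
pos 9: GCC -> A; peptide=MPEA
pos 12: GGU -> G; peptide=MPEAG
pos 15: UCG -> S; peptide=MPEAGS
pos 18: CUG -> L; peptide=MPEAGSL
pos 21: CCU -> P; peptide=MPEAGSLP
pos 24: GCA -> A; peptide=MPEAGSLPA
pos 27: UGC -> C; peptide=MPEAGSLPAC
pos 30: UUC -> F; peptide=MPEAGSLPACF
pos 33: UCG -> S; peptide=MPEAGSLPACFS
pos 36: UCA -> S; peptide=MPEAGSLPACFSS
pos 39: UGA -> STOP

Answer: MPEAGSLPACFSS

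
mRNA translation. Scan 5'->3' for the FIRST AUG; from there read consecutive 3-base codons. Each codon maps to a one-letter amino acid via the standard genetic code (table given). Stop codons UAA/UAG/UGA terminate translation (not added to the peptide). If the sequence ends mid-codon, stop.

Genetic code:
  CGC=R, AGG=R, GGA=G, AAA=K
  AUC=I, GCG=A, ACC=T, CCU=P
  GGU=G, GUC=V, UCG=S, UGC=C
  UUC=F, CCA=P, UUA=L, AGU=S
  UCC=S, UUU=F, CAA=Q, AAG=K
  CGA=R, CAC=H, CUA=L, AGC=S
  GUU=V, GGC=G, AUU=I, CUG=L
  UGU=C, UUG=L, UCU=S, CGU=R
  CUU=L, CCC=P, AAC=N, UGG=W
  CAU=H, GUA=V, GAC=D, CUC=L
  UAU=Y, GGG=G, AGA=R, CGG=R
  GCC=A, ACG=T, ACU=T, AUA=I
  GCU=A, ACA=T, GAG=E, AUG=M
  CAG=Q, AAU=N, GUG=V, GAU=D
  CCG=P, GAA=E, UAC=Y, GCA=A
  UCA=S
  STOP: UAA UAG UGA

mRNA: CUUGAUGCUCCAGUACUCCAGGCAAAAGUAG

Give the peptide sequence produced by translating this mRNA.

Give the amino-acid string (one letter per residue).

start AUG at pos 4
pos 4: AUG -> M; peptide=M
pos 7: CUC -> L; peptide=ML
pos 10: CAG -> Q; peptide=MLQ
pos 13: UAC -> Y; peptide=MLQY
pos 16: UCC -> S; peptide=MLQYS
pos 19: AGG -> R; peptide=MLQYSR
pos 22: CAA -> Q; peptide=MLQYSRQ
pos 25: AAG -> K; peptide=MLQYSRQK
pos 28: UAG -> STOP

Answer: MLQYSRQK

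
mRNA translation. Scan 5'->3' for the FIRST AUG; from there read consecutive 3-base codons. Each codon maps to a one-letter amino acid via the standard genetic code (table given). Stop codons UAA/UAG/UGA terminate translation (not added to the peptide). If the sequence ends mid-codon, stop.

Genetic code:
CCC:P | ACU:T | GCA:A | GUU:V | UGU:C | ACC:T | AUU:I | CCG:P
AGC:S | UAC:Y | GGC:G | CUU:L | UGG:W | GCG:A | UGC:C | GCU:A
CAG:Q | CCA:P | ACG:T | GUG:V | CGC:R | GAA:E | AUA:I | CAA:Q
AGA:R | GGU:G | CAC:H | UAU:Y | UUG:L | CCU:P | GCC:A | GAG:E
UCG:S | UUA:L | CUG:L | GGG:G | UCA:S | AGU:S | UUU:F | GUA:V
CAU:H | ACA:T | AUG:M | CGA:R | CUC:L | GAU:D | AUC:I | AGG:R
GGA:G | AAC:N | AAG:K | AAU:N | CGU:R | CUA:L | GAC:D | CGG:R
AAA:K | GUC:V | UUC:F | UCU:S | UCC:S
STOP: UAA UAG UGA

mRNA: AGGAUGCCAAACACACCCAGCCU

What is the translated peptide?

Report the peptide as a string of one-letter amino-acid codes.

Answer: MPNTPS

Derivation:
start AUG at pos 3
pos 3: AUG -> M; peptide=M
pos 6: CCA -> P; peptide=MP
pos 9: AAC -> N; peptide=MPN
pos 12: ACA -> T; peptide=MPNT
pos 15: CCC -> P; peptide=MPNTP
pos 18: AGC -> S; peptide=MPNTPS
pos 21: only 2 nt remain (<3), stop (end of mRNA)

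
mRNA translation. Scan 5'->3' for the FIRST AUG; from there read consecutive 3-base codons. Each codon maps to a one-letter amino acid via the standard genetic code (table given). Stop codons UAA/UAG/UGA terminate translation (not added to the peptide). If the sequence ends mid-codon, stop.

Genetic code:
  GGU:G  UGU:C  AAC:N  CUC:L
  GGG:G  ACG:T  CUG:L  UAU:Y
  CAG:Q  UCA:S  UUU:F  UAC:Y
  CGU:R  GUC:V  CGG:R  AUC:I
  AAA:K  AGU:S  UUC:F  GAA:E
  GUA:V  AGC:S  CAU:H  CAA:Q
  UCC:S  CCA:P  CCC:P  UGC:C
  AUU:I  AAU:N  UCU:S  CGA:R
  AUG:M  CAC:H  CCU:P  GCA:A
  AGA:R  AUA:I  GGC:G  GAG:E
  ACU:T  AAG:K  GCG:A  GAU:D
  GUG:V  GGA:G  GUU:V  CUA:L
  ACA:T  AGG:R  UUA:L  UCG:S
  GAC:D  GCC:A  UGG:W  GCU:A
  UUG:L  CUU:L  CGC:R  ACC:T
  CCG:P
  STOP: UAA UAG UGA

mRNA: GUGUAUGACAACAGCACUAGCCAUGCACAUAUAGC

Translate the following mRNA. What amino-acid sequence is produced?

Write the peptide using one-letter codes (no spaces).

Answer: MTTALAMHI

Derivation:
start AUG at pos 4
pos 4: AUG -> M; peptide=M
pos 7: ACA -> T; peptide=MT
pos 10: ACA -> T; peptide=MTT
pos 13: GCA -> A; peptide=MTTA
pos 16: CUA -> L; peptide=MTTAL
pos 19: GCC -> A; peptide=MTTALA
pos 22: AUG -> M; peptide=MTTALAM
pos 25: CAC -> H; peptide=MTTALAMH
pos 28: AUA -> I; peptide=MTTALAMHI
pos 31: UAG -> STOP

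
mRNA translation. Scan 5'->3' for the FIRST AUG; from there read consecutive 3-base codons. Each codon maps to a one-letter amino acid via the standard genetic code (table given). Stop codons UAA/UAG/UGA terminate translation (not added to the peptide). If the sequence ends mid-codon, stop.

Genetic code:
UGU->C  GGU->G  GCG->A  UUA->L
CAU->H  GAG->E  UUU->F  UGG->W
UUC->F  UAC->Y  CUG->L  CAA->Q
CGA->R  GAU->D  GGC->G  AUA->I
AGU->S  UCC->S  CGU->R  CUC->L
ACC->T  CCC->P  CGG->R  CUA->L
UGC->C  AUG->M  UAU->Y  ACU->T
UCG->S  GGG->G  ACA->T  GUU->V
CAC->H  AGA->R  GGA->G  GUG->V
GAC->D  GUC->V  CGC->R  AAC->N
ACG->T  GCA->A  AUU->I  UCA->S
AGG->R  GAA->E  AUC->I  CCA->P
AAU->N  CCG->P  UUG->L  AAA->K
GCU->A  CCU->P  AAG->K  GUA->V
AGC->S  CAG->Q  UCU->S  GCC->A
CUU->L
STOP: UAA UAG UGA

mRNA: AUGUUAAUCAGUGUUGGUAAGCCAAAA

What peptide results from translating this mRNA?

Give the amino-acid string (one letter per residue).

start AUG at pos 0
pos 0: AUG -> M; peptide=M
pos 3: UUA -> L; peptide=ML
pos 6: AUC -> I; peptide=MLI
pos 9: AGU -> S; peptide=MLIS
pos 12: GUU -> V; peptide=MLISV
pos 15: GGU -> G; peptide=MLISVG
pos 18: AAG -> K; peptide=MLISVGK
pos 21: CCA -> P; peptide=MLISVGKP
pos 24: AAA -> K; peptide=MLISVGKPK
pos 27: only 0 nt remain (<3), stop (end of mRNA)

Answer: MLISVGKPK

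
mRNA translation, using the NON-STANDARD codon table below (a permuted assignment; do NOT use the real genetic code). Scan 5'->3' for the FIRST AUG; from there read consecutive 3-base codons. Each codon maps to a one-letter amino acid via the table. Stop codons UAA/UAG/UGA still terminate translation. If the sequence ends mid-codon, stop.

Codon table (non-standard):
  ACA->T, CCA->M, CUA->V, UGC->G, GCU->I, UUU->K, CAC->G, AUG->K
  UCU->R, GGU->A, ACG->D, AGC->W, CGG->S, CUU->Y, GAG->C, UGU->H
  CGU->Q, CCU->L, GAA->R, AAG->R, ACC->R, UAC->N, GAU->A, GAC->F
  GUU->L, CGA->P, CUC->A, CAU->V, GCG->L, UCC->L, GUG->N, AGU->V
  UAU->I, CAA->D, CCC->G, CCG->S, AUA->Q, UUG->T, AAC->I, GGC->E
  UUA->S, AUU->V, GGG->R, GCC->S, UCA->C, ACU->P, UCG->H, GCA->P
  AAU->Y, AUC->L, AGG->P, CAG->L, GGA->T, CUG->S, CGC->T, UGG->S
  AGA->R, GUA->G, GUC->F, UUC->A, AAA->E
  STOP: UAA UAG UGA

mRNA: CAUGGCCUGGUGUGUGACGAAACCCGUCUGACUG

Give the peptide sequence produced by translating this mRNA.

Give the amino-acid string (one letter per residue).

start AUG at pos 1
pos 1: AUG -> K; peptide=K
pos 4: GCC -> S; peptide=KS
pos 7: UGG -> S; peptide=KSS
pos 10: UGU -> H; peptide=KSSH
pos 13: GUG -> N; peptide=KSSHN
pos 16: ACG -> D; peptide=KSSHND
pos 19: AAA -> E; peptide=KSSHNDE
pos 22: CCC -> G; peptide=KSSHNDEG
pos 25: GUC -> F; peptide=KSSHNDEGF
pos 28: UGA -> STOP

Answer: KSSHNDEGF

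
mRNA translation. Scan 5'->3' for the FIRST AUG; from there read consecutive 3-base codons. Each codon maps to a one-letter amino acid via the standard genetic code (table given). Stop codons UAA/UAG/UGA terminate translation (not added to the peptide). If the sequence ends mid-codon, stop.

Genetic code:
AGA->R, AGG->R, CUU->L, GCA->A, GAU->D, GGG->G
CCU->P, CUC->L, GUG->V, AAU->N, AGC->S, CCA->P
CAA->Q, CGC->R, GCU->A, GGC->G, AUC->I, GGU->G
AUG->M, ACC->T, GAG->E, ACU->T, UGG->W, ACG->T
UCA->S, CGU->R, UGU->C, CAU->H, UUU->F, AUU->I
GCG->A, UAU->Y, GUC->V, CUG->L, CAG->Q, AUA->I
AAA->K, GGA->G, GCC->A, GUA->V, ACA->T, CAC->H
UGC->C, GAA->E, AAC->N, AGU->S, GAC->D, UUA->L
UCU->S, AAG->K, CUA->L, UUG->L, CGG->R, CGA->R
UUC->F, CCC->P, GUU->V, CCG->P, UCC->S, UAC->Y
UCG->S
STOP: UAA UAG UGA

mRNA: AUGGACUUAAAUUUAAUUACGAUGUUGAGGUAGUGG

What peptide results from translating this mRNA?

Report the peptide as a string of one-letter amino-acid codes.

Answer: MDLNLITMLR

Derivation:
start AUG at pos 0
pos 0: AUG -> M; peptide=M
pos 3: GAC -> D; peptide=MD
pos 6: UUA -> L; peptide=MDL
pos 9: AAU -> N; peptide=MDLN
pos 12: UUA -> L; peptide=MDLNL
pos 15: AUU -> I; peptide=MDLNLI
pos 18: ACG -> T; peptide=MDLNLIT
pos 21: AUG -> M; peptide=MDLNLITM
pos 24: UUG -> L; peptide=MDLNLITML
pos 27: AGG -> R; peptide=MDLNLITMLR
pos 30: UAG -> STOP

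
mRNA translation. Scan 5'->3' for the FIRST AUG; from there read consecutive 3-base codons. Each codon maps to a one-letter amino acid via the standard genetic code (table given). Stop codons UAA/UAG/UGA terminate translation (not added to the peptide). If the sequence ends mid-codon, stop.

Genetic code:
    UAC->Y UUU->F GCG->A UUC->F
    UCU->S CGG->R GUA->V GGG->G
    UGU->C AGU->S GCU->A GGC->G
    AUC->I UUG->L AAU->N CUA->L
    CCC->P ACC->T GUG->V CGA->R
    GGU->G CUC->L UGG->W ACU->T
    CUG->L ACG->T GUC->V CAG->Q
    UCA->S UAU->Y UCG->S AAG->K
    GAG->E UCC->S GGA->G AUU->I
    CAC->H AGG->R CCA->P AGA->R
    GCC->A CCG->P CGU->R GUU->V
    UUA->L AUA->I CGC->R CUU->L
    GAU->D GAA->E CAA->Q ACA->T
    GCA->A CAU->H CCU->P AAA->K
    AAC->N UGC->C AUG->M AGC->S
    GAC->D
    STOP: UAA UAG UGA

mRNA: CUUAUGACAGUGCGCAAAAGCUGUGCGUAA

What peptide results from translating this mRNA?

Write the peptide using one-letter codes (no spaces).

start AUG at pos 3
pos 3: AUG -> M; peptide=M
pos 6: ACA -> T; peptide=MT
pos 9: GUG -> V; peptide=MTV
pos 12: CGC -> R; peptide=MTVR
pos 15: AAA -> K; peptide=MTVRK
pos 18: AGC -> S; peptide=MTVRKS
pos 21: UGU -> C; peptide=MTVRKSC
pos 24: GCG -> A; peptide=MTVRKSCA
pos 27: UAA -> STOP

Answer: MTVRKSCA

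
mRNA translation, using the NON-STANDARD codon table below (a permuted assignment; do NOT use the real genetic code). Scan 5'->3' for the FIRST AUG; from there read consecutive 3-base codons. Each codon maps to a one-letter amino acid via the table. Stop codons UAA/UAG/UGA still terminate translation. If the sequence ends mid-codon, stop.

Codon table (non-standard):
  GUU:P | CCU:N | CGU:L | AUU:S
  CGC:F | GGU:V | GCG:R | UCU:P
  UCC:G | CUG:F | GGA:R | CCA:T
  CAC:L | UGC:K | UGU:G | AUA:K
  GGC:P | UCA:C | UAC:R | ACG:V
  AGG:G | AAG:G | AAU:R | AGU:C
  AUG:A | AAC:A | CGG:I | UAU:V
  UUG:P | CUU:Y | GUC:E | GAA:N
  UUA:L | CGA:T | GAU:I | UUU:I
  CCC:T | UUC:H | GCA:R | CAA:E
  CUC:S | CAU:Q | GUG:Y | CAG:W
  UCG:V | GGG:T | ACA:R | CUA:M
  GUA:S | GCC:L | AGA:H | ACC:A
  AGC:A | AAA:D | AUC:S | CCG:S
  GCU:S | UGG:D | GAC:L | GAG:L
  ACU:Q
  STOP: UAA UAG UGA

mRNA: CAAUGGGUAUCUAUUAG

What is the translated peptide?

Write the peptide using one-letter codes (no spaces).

Answer: AVSV

Derivation:
start AUG at pos 2
pos 2: AUG -> A; peptide=A
pos 5: GGU -> V; peptide=AV
pos 8: AUC -> S; peptide=AVS
pos 11: UAU -> V; peptide=AVSV
pos 14: UAG -> STOP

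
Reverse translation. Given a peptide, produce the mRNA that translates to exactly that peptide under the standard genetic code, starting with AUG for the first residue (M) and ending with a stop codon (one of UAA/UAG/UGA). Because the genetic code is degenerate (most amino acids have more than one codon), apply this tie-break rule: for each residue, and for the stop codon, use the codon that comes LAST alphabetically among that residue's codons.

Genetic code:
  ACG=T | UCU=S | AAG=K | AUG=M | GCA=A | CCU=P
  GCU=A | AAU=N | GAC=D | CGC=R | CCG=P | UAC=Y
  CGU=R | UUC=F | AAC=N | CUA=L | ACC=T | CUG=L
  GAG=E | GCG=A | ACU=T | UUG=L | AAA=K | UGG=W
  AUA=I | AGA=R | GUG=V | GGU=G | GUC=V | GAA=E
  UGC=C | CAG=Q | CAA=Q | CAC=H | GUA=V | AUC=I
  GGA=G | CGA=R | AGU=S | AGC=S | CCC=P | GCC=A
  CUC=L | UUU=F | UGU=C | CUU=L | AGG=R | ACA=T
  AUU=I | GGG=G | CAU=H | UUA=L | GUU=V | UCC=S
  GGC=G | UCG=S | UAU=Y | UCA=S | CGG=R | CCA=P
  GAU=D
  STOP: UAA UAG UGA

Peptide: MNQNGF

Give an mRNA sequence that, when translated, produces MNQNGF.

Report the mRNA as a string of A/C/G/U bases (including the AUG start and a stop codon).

residue 1: M -> AUG (start codon)
residue 2: N codons sorted = AAC,AAU -> pick last = AAU
residue 3: Q codons sorted = CAA,CAG -> pick last = CAG
residue 4: N codons sorted = AAC,AAU -> pick last = AAU
residue 5: G codons sorted = GGA,GGC,GGG,GGU -> pick last = GGU
residue 6: F codons sorted = UUC,UUU -> pick last = UUU
terminator: stop codons sorted = UAA,UAG,UGA -> pick last = UGA

Answer: mRNA: AUGAAUCAGAAUGGUUUUUGA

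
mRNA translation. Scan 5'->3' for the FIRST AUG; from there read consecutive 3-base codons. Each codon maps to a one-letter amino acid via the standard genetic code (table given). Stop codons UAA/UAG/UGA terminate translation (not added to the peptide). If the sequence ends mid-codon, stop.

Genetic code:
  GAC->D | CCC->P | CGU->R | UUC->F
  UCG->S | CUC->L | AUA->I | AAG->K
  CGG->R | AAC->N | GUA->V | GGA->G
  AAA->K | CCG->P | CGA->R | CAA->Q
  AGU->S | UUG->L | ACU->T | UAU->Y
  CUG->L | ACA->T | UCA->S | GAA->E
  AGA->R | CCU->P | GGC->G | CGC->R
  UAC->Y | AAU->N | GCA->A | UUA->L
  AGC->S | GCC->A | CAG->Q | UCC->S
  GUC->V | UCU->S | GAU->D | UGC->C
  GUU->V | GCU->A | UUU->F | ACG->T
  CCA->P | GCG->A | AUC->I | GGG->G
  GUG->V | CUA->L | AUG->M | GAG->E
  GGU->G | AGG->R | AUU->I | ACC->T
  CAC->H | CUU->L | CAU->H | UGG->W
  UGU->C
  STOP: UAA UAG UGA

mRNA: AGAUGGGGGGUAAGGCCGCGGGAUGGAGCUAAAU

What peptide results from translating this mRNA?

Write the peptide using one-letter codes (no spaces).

Answer: MGGKAAGWS

Derivation:
start AUG at pos 2
pos 2: AUG -> M; peptide=M
pos 5: GGG -> G; peptide=MG
pos 8: GGU -> G; peptide=MGG
pos 11: AAG -> K; peptide=MGGK
pos 14: GCC -> A; peptide=MGGKA
pos 17: GCG -> A; peptide=MGGKAA
pos 20: GGA -> G; peptide=MGGKAAG
pos 23: UGG -> W; peptide=MGGKAAGW
pos 26: AGC -> S; peptide=MGGKAAGWS
pos 29: UAA -> STOP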